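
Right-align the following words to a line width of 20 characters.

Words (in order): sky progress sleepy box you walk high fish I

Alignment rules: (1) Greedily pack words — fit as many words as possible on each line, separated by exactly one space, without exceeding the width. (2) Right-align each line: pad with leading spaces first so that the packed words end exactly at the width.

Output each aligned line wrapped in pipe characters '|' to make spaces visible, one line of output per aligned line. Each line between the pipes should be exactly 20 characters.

Line 1: ['sky', 'progress', 'sleepy'] (min_width=19, slack=1)
Line 2: ['box', 'you', 'walk', 'high'] (min_width=17, slack=3)
Line 3: ['fish', 'I'] (min_width=6, slack=14)

Answer: | sky progress sleepy|
|   box you walk high|
|              fish I|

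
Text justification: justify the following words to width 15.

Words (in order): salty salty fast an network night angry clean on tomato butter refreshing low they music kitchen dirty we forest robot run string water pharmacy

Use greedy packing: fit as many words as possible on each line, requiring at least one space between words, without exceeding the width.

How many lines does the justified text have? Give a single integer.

Line 1: ['salty', 'salty'] (min_width=11, slack=4)
Line 2: ['fast', 'an', 'network'] (min_width=15, slack=0)
Line 3: ['night', 'angry'] (min_width=11, slack=4)
Line 4: ['clean', 'on', 'tomato'] (min_width=15, slack=0)
Line 5: ['butter'] (min_width=6, slack=9)
Line 6: ['refreshing', 'low'] (min_width=14, slack=1)
Line 7: ['they', 'music'] (min_width=10, slack=5)
Line 8: ['kitchen', 'dirty'] (min_width=13, slack=2)
Line 9: ['we', 'forest', 'robot'] (min_width=15, slack=0)
Line 10: ['run', 'string'] (min_width=10, slack=5)
Line 11: ['water', 'pharmacy'] (min_width=14, slack=1)
Total lines: 11

Answer: 11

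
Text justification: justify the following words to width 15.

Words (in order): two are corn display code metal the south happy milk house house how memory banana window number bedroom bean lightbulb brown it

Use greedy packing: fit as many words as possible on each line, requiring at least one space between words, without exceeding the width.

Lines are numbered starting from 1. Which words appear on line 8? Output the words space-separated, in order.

Answer: bedroom bean

Derivation:
Line 1: ['two', 'are', 'corn'] (min_width=12, slack=3)
Line 2: ['display', 'code'] (min_width=12, slack=3)
Line 3: ['metal', 'the', 'south'] (min_width=15, slack=0)
Line 4: ['happy', 'milk'] (min_width=10, slack=5)
Line 5: ['house', 'house', 'how'] (min_width=15, slack=0)
Line 6: ['memory', 'banana'] (min_width=13, slack=2)
Line 7: ['window', 'number'] (min_width=13, slack=2)
Line 8: ['bedroom', 'bean'] (min_width=12, slack=3)
Line 9: ['lightbulb', 'brown'] (min_width=15, slack=0)
Line 10: ['it'] (min_width=2, slack=13)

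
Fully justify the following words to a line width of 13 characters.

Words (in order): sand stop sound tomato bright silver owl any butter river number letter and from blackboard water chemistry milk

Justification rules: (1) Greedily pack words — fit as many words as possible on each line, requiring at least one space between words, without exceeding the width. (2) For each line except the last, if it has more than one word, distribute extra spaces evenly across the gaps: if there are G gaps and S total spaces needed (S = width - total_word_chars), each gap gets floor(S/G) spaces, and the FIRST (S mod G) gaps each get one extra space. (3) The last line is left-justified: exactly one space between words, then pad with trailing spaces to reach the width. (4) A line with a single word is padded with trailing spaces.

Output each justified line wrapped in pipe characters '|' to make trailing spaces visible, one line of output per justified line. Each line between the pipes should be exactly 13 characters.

Answer: |sand     stop|
|sound  tomato|
|bright silver|
|owl       any|
|butter  river|
|number letter|
|and      from|
|blackboard   |
|water        |
|chemistry    |
|milk         |

Derivation:
Line 1: ['sand', 'stop'] (min_width=9, slack=4)
Line 2: ['sound', 'tomato'] (min_width=12, slack=1)
Line 3: ['bright', 'silver'] (min_width=13, slack=0)
Line 4: ['owl', 'any'] (min_width=7, slack=6)
Line 5: ['butter', 'river'] (min_width=12, slack=1)
Line 6: ['number', 'letter'] (min_width=13, slack=0)
Line 7: ['and', 'from'] (min_width=8, slack=5)
Line 8: ['blackboard'] (min_width=10, slack=3)
Line 9: ['water'] (min_width=5, slack=8)
Line 10: ['chemistry'] (min_width=9, slack=4)
Line 11: ['milk'] (min_width=4, slack=9)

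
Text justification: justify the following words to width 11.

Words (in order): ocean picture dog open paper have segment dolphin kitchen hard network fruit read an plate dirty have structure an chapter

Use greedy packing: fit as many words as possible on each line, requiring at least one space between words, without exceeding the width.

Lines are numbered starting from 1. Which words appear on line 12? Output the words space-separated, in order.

Line 1: ['ocean'] (min_width=5, slack=6)
Line 2: ['picture', 'dog'] (min_width=11, slack=0)
Line 3: ['open', 'paper'] (min_width=10, slack=1)
Line 4: ['have'] (min_width=4, slack=7)
Line 5: ['segment'] (min_width=7, slack=4)
Line 6: ['dolphin'] (min_width=7, slack=4)
Line 7: ['kitchen'] (min_width=7, slack=4)
Line 8: ['hard'] (min_width=4, slack=7)
Line 9: ['network'] (min_width=7, slack=4)
Line 10: ['fruit', 'read'] (min_width=10, slack=1)
Line 11: ['an', 'plate'] (min_width=8, slack=3)
Line 12: ['dirty', 'have'] (min_width=10, slack=1)
Line 13: ['structure'] (min_width=9, slack=2)
Line 14: ['an', 'chapter'] (min_width=10, slack=1)

Answer: dirty have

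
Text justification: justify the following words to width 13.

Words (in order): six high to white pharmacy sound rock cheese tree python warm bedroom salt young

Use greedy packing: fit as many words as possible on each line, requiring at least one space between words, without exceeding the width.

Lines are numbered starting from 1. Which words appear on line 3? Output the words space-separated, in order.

Answer: pharmacy

Derivation:
Line 1: ['six', 'high', 'to'] (min_width=11, slack=2)
Line 2: ['white'] (min_width=5, slack=8)
Line 3: ['pharmacy'] (min_width=8, slack=5)
Line 4: ['sound', 'rock'] (min_width=10, slack=3)
Line 5: ['cheese', 'tree'] (min_width=11, slack=2)
Line 6: ['python', 'warm'] (min_width=11, slack=2)
Line 7: ['bedroom', 'salt'] (min_width=12, slack=1)
Line 8: ['young'] (min_width=5, slack=8)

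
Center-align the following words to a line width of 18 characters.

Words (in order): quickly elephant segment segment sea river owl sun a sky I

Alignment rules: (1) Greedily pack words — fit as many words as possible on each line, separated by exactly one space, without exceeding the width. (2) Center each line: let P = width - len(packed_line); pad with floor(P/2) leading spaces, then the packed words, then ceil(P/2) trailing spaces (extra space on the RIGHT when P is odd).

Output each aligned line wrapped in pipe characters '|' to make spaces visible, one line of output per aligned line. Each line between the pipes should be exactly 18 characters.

Answer: | quickly elephant |
| segment segment  |
|sea river owl sun |
|     a sky I      |

Derivation:
Line 1: ['quickly', 'elephant'] (min_width=16, slack=2)
Line 2: ['segment', 'segment'] (min_width=15, slack=3)
Line 3: ['sea', 'river', 'owl', 'sun'] (min_width=17, slack=1)
Line 4: ['a', 'sky', 'I'] (min_width=7, slack=11)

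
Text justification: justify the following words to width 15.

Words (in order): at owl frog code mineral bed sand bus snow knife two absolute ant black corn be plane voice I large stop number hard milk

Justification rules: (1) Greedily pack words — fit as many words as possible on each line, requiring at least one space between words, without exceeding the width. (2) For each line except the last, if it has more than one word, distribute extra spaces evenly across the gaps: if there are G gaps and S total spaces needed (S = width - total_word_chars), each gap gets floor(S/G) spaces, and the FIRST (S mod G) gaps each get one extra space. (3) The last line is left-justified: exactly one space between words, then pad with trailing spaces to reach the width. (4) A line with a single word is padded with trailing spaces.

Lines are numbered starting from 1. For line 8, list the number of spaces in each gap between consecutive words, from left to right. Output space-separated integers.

Answer: 6

Derivation:
Line 1: ['at', 'owl', 'frog'] (min_width=11, slack=4)
Line 2: ['code', 'mineral'] (min_width=12, slack=3)
Line 3: ['bed', 'sand', 'bus'] (min_width=12, slack=3)
Line 4: ['snow', 'knife', 'two'] (min_width=14, slack=1)
Line 5: ['absolute', 'ant'] (min_width=12, slack=3)
Line 6: ['black', 'corn', 'be'] (min_width=13, slack=2)
Line 7: ['plane', 'voice', 'I'] (min_width=13, slack=2)
Line 8: ['large', 'stop'] (min_width=10, slack=5)
Line 9: ['number', 'hard'] (min_width=11, slack=4)
Line 10: ['milk'] (min_width=4, slack=11)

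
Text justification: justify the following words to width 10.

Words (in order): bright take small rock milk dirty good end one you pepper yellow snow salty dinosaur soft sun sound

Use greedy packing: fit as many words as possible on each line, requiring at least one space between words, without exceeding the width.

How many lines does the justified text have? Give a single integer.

Answer: 11

Derivation:
Line 1: ['bright'] (min_width=6, slack=4)
Line 2: ['take', 'small'] (min_width=10, slack=0)
Line 3: ['rock', 'milk'] (min_width=9, slack=1)
Line 4: ['dirty', 'good'] (min_width=10, slack=0)
Line 5: ['end', 'one'] (min_width=7, slack=3)
Line 6: ['you', 'pepper'] (min_width=10, slack=0)
Line 7: ['yellow'] (min_width=6, slack=4)
Line 8: ['snow', 'salty'] (min_width=10, slack=0)
Line 9: ['dinosaur'] (min_width=8, slack=2)
Line 10: ['soft', 'sun'] (min_width=8, slack=2)
Line 11: ['sound'] (min_width=5, slack=5)
Total lines: 11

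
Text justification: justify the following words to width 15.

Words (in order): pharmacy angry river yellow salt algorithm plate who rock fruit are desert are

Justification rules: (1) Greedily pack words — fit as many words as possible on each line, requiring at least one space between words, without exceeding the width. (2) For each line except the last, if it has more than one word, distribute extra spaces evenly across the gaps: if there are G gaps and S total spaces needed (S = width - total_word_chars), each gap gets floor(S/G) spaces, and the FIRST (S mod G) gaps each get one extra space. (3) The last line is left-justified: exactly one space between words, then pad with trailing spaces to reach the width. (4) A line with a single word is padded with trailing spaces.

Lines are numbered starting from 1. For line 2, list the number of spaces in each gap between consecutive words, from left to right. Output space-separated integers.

Answer: 4

Derivation:
Line 1: ['pharmacy', 'angry'] (min_width=14, slack=1)
Line 2: ['river', 'yellow'] (min_width=12, slack=3)
Line 3: ['salt', 'algorithm'] (min_width=14, slack=1)
Line 4: ['plate', 'who', 'rock'] (min_width=14, slack=1)
Line 5: ['fruit', 'are'] (min_width=9, slack=6)
Line 6: ['desert', 'are'] (min_width=10, slack=5)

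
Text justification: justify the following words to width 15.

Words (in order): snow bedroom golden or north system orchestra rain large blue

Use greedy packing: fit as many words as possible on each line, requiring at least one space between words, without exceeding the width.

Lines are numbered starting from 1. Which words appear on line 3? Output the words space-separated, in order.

Answer: system

Derivation:
Line 1: ['snow', 'bedroom'] (min_width=12, slack=3)
Line 2: ['golden', 'or', 'north'] (min_width=15, slack=0)
Line 3: ['system'] (min_width=6, slack=9)
Line 4: ['orchestra', 'rain'] (min_width=14, slack=1)
Line 5: ['large', 'blue'] (min_width=10, slack=5)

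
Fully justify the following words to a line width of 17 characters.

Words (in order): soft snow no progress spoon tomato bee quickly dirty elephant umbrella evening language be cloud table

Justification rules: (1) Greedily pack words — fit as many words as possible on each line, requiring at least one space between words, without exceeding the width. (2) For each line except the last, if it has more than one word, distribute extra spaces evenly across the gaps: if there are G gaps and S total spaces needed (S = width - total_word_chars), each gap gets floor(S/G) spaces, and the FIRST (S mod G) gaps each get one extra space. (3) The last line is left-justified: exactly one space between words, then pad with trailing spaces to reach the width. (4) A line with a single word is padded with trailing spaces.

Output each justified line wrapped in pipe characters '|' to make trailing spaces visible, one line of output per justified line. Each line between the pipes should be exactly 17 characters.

Line 1: ['soft', 'snow', 'no'] (min_width=12, slack=5)
Line 2: ['progress', 'spoon'] (min_width=14, slack=3)
Line 3: ['tomato', 'bee'] (min_width=10, slack=7)
Line 4: ['quickly', 'dirty'] (min_width=13, slack=4)
Line 5: ['elephant', 'umbrella'] (min_width=17, slack=0)
Line 6: ['evening', 'language'] (min_width=16, slack=1)
Line 7: ['be', 'cloud', 'table'] (min_width=14, slack=3)

Answer: |soft    snow   no|
|progress    spoon|
|tomato        bee|
|quickly     dirty|
|elephant umbrella|
|evening  language|
|be cloud table   |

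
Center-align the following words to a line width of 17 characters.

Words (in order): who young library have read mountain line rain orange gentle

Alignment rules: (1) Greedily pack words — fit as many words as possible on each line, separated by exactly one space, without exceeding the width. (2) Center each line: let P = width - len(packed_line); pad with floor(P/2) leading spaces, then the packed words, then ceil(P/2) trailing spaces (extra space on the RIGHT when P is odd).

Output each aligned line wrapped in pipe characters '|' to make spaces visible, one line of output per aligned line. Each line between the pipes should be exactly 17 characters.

Line 1: ['who', 'young', 'library'] (min_width=17, slack=0)
Line 2: ['have', 'read'] (min_width=9, slack=8)
Line 3: ['mountain', 'line'] (min_width=13, slack=4)
Line 4: ['rain', 'orange'] (min_width=11, slack=6)
Line 5: ['gentle'] (min_width=6, slack=11)

Answer: |who young library|
|    have read    |
|  mountain line  |
|   rain orange   |
|     gentle      |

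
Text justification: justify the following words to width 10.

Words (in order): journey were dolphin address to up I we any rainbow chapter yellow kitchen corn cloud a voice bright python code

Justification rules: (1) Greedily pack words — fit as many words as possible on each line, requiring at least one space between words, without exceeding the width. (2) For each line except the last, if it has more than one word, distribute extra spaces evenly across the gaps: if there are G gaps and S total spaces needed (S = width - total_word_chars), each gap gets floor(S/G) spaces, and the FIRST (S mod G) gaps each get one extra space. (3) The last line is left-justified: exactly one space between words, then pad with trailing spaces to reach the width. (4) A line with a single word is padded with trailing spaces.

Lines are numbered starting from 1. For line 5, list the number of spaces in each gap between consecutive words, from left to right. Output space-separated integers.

Answer: 3 2

Derivation:
Line 1: ['journey'] (min_width=7, slack=3)
Line 2: ['were'] (min_width=4, slack=6)
Line 3: ['dolphin'] (min_width=7, slack=3)
Line 4: ['address', 'to'] (min_width=10, slack=0)
Line 5: ['up', 'I', 'we'] (min_width=7, slack=3)
Line 6: ['any'] (min_width=3, slack=7)
Line 7: ['rainbow'] (min_width=7, slack=3)
Line 8: ['chapter'] (min_width=7, slack=3)
Line 9: ['yellow'] (min_width=6, slack=4)
Line 10: ['kitchen'] (min_width=7, slack=3)
Line 11: ['corn', 'cloud'] (min_width=10, slack=0)
Line 12: ['a', 'voice'] (min_width=7, slack=3)
Line 13: ['bright'] (min_width=6, slack=4)
Line 14: ['python'] (min_width=6, slack=4)
Line 15: ['code'] (min_width=4, slack=6)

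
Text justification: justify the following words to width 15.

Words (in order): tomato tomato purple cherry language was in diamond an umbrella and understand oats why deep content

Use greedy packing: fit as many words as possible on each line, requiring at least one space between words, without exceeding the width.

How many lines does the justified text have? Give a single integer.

Answer: 8

Derivation:
Line 1: ['tomato', 'tomato'] (min_width=13, slack=2)
Line 2: ['purple', 'cherry'] (min_width=13, slack=2)
Line 3: ['language', 'was', 'in'] (min_width=15, slack=0)
Line 4: ['diamond', 'an'] (min_width=10, slack=5)
Line 5: ['umbrella', 'and'] (min_width=12, slack=3)
Line 6: ['understand', 'oats'] (min_width=15, slack=0)
Line 7: ['why', 'deep'] (min_width=8, slack=7)
Line 8: ['content'] (min_width=7, slack=8)
Total lines: 8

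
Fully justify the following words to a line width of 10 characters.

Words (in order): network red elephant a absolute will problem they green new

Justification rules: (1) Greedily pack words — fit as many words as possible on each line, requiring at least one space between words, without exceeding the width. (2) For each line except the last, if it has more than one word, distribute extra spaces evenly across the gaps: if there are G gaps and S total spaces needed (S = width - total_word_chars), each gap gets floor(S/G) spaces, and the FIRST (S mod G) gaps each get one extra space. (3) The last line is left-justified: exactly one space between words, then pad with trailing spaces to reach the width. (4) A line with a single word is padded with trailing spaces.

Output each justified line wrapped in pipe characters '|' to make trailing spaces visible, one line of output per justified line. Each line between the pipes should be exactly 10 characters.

Answer: |network   |
|red       |
|elephant a|
|absolute  |
|will      |
|problem   |
|they green|
|new       |

Derivation:
Line 1: ['network'] (min_width=7, slack=3)
Line 2: ['red'] (min_width=3, slack=7)
Line 3: ['elephant', 'a'] (min_width=10, slack=0)
Line 4: ['absolute'] (min_width=8, slack=2)
Line 5: ['will'] (min_width=4, slack=6)
Line 6: ['problem'] (min_width=7, slack=3)
Line 7: ['they', 'green'] (min_width=10, slack=0)
Line 8: ['new'] (min_width=3, slack=7)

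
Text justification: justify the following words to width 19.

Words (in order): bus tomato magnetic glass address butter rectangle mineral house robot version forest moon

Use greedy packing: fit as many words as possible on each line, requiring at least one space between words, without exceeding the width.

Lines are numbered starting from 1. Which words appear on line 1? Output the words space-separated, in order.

Line 1: ['bus', 'tomato', 'magnetic'] (min_width=19, slack=0)
Line 2: ['glass', 'address'] (min_width=13, slack=6)
Line 3: ['butter', 'rectangle'] (min_width=16, slack=3)
Line 4: ['mineral', 'house', 'robot'] (min_width=19, slack=0)
Line 5: ['version', 'forest', 'moon'] (min_width=19, slack=0)

Answer: bus tomato magnetic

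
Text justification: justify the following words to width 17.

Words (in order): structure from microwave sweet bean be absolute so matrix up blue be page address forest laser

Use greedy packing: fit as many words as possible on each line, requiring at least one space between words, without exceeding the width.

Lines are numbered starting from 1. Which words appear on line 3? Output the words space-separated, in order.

Answer: bean be absolute

Derivation:
Line 1: ['structure', 'from'] (min_width=14, slack=3)
Line 2: ['microwave', 'sweet'] (min_width=15, slack=2)
Line 3: ['bean', 'be', 'absolute'] (min_width=16, slack=1)
Line 4: ['so', 'matrix', 'up', 'blue'] (min_width=17, slack=0)
Line 5: ['be', 'page', 'address'] (min_width=15, slack=2)
Line 6: ['forest', 'laser'] (min_width=12, slack=5)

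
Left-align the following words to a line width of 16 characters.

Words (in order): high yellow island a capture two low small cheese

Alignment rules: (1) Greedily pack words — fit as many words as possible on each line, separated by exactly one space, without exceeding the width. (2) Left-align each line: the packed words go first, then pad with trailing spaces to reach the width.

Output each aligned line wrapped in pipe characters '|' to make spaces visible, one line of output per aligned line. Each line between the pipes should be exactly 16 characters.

Line 1: ['high', 'yellow'] (min_width=11, slack=5)
Line 2: ['island', 'a', 'capture'] (min_width=16, slack=0)
Line 3: ['two', 'low', 'small'] (min_width=13, slack=3)
Line 4: ['cheese'] (min_width=6, slack=10)

Answer: |high yellow     |
|island a capture|
|two low small   |
|cheese          |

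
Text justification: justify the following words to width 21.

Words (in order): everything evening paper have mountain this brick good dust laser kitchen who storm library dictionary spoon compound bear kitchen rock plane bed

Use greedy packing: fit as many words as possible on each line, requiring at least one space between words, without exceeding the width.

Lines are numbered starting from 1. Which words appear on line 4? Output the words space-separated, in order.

Answer: laser kitchen who

Derivation:
Line 1: ['everything', 'evening'] (min_width=18, slack=3)
Line 2: ['paper', 'have', 'mountain'] (min_width=19, slack=2)
Line 3: ['this', 'brick', 'good', 'dust'] (min_width=20, slack=1)
Line 4: ['laser', 'kitchen', 'who'] (min_width=17, slack=4)
Line 5: ['storm', 'library'] (min_width=13, slack=8)
Line 6: ['dictionary', 'spoon'] (min_width=16, slack=5)
Line 7: ['compound', 'bear', 'kitchen'] (min_width=21, slack=0)
Line 8: ['rock', 'plane', 'bed'] (min_width=14, slack=7)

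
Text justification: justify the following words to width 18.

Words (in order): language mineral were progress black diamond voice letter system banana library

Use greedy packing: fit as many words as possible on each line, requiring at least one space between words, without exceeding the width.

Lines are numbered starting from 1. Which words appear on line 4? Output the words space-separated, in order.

Line 1: ['language', 'mineral'] (min_width=16, slack=2)
Line 2: ['were', 'progress'] (min_width=13, slack=5)
Line 3: ['black', 'diamond'] (min_width=13, slack=5)
Line 4: ['voice', 'letter'] (min_width=12, slack=6)
Line 5: ['system', 'banana'] (min_width=13, slack=5)
Line 6: ['library'] (min_width=7, slack=11)

Answer: voice letter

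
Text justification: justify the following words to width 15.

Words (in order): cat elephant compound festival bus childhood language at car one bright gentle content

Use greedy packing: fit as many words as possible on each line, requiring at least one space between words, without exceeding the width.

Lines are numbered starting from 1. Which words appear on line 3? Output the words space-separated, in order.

Answer: festival bus

Derivation:
Line 1: ['cat', 'elephant'] (min_width=12, slack=3)
Line 2: ['compound'] (min_width=8, slack=7)
Line 3: ['festival', 'bus'] (min_width=12, slack=3)
Line 4: ['childhood'] (min_width=9, slack=6)
Line 5: ['language', 'at', 'car'] (min_width=15, slack=0)
Line 6: ['one', 'bright'] (min_width=10, slack=5)
Line 7: ['gentle', 'content'] (min_width=14, slack=1)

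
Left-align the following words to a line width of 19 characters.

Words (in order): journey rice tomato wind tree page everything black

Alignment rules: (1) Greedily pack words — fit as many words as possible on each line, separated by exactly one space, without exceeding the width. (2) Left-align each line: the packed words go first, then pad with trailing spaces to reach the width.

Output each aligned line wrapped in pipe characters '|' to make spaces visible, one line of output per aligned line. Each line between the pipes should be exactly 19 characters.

Answer: |journey rice tomato|
|wind tree page     |
|everything black   |

Derivation:
Line 1: ['journey', 'rice', 'tomato'] (min_width=19, slack=0)
Line 2: ['wind', 'tree', 'page'] (min_width=14, slack=5)
Line 3: ['everything', 'black'] (min_width=16, slack=3)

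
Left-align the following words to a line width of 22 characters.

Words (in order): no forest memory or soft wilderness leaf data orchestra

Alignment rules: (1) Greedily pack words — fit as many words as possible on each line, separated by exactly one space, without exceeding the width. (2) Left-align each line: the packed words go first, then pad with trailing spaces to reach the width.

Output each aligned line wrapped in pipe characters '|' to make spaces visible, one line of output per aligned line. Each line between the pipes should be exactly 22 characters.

Answer: |no forest memory or   |
|soft wilderness leaf  |
|data orchestra        |

Derivation:
Line 1: ['no', 'forest', 'memory', 'or'] (min_width=19, slack=3)
Line 2: ['soft', 'wilderness', 'leaf'] (min_width=20, slack=2)
Line 3: ['data', 'orchestra'] (min_width=14, slack=8)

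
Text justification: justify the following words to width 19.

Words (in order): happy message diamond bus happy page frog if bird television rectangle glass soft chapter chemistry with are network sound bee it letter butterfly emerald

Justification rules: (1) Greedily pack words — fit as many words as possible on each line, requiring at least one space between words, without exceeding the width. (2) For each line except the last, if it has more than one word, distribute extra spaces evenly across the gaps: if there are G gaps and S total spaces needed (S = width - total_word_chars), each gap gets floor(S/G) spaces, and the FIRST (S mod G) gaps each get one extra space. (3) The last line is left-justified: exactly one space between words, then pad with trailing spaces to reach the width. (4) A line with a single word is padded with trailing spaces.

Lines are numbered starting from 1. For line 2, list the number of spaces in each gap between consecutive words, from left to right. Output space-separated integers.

Line 1: ['happy', 'message'] (min_width=13, slack=6)
Line 2: ['diamond', 'bus', 'happy'] (min_width=17, slack=2)
Line 3: ['page', 'frog', 'if', 'bird'] (min_width=17, slack=2)
Line 4: ['television'] (min_width=10, slack=9)
Line 5: ['rectangle', 'glass'] (min_width=15, slack=4)
Line 6: ['soft', 'chapter'] (min_width=12, slack=7)
Line 7: ['chemistry', 'with', 'are'] (min_width=18, slack=1)
Line 8: ['network', 'sound', 'bee'] (min_width=17, slack=2)
Line 9: ['it', 'letter', 'butterfly'] (min_width=19, slack=0)
Line 10: ['emerald'] (min_width=7, slack=12)

Answer: 2 2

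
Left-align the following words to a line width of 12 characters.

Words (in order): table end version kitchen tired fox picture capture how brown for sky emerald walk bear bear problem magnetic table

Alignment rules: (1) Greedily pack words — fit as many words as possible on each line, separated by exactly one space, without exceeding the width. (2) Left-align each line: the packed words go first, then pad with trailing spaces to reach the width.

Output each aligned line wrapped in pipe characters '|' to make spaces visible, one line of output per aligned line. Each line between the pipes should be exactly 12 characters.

Answer: |table end   |
|version     |
|kitchen     |
|tired fox   |
|picture     |
|capture how |
|brown for   |
|sky emerald |
|walk bear   |
|bear problem|
|magnetic    |
|table       |

Derivation:
Line 1: ['table', 'end'] (min_width=9, slack=3)
Line 2: ['version'] (min_width=7, slack=5)
Line 3: ['kitchen'] (min_width=7, slack=5)
Line 4: ['tired', 'fox'] (min_width=9, slack=3)
Line 5: ['picture'] (min_width=7, slack=5)
Line 6: ['capture', 'how'] (min_width=11, slack=1)
Line 7: ['brown', 'for'] (min_width=9, slack=3)
Line 8: ['sky', 'emerald'] (min_width=11, slack=1)
Line 9: ['walk', 'bear'] (min_width=9, slack=3)
Line 10: ['bear', 'problem'] (min_width=12, slack=0)
Line 11: ['magnetic'] (min_width=8, slack=4)
Line 12: ['table'] (min_width=5, slack=7)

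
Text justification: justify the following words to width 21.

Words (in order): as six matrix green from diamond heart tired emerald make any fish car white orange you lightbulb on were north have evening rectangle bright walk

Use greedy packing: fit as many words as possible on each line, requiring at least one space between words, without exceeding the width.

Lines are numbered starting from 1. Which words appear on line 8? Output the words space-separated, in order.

Line 1: ['as', 'six', 'matrix', 'green'] (min_width=19, slack=2)
Line 2: ['from', 'diamond', 'heart'] (min_width=18, slack=3)
Line 3: ['tired', 'emerald', 'make'] (min_width=18, slack=3)
Line 4: ['any', 'fish', 'car', 'white'] (min_width=18, slack=3)
Line 5: ['orange', 'you', 'lightbulb'] (min_width=20, slack=1)
Line 6: ['on', 'were', 'north', 'have'] (min_width=18, slack=3)
Line 7: ['evening', 'rectangle'] (min_width=17, slack=4)
Line 8: ['bright', 'walk'] (min_width=11, slack=10)

Answer: bright walk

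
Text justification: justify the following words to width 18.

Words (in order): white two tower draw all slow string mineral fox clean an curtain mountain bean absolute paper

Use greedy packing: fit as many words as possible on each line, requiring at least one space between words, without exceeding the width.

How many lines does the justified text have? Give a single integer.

Line 1: ['white', 'two', 'tower'] (min_width=15, slack=3)
Line 2: ['draw', 'all', 'slow'] (min_width=13, slack=5)
Line 3: ['string', 'mineral', 'fox'] (min_width=18, slack=0)
Line 4: ['clean', 'an', 'curtain'] (min_width=16, slack=2)
Line 5: ['mountain', 'bean'] (min_width=13, slack=5)
Line 6: ['absolute', 'paper'] (min_width=14, slack=4)
Total lines: 6

Answer: 6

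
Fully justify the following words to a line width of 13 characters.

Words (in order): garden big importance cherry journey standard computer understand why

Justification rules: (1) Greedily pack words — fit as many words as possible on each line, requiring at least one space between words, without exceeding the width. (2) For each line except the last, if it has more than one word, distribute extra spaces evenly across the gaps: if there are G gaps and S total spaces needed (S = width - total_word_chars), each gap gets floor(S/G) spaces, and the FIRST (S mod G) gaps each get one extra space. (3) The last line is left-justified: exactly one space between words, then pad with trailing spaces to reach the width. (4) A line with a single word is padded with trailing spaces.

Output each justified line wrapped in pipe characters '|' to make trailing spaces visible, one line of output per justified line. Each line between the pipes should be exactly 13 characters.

Line 1: ['garden', 'big'] (min_width=10, slack=3)
Line 2: ['importance'] (min_width=10, slack=3)
Line 3: ['cherry'] (min_width=6, slack=7)
Line 4: ['journey'] (min_width=7, slack=6)
Line 5: ['standard'] (min_width=8, slack=5)
Line 6: ['computer'] (min_width=8, slack=5)
Line 7: ['understand'] (min_width=10, slack=3)
Line 8: ['why'] (min_width=3, slack=10)

Answer: |garden    big|
|importance   |
|cherry       |
|journey      |
|standard     |
|computer     |
|understand   |
|why          |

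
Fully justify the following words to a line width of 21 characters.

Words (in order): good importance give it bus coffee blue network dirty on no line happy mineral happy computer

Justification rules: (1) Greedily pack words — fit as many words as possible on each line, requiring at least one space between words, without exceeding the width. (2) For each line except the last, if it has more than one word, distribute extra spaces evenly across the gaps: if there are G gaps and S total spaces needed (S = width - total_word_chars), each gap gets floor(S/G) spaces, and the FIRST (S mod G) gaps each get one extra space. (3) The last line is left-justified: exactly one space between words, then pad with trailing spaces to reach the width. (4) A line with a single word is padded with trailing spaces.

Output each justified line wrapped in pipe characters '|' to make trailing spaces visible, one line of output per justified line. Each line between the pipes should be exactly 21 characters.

Line 1: ['good', 'importance', 'give'] (min_width=20, slack=1)
Line 2: ['it', 'bus', 'coffee', 'blue'] (min_width=18, slack=3)
Line 3: ['network', 'dirty', 'on', 'no'] (min_width=19, slack=2)
Line 4: ['line', 'happy', 'mineral'] (min_width=18, slack=3)
Line 5: ['happy', 'computer'] (min_width=14, slack=7)

Answer: |good  importance give|
|it  bus  coffee  blue|
|network  dirty  on no|
|line   happy  mineral|
|happy computer       |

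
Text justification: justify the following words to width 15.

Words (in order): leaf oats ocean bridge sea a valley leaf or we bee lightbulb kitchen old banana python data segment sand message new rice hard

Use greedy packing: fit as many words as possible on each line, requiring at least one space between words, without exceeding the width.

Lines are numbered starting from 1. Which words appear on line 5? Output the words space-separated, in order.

Line 1: ['leaf', 'oats', 'ocean'] (min_width=15, slack=0)
Line 2: ['bridge', 'sea', 'a'] (min_width=12, slack=3)
Line 3: ['valley', 'leaf', 'or'] (min_width=14, slack=1)
Line 4: ['we', 'bee'] (min_width=6, slack=9)
Line 5: ['lightbulb'] (min_width=9, slack=6)
Line 6: ['kitchen', 'old'] (min_width=11, slack=4)
Line 7: ['banana', 'python'] (min_width=13, slack=2)
Line 8: ['data', 'segment'] (min_width=12, slack=3)
Line 9: ['sand', 'message'] (min_width=12, slack=3)
Line 10: ['new', 'rice', 'hard'] (min_width=13, slack=2)

Answer: lightbulb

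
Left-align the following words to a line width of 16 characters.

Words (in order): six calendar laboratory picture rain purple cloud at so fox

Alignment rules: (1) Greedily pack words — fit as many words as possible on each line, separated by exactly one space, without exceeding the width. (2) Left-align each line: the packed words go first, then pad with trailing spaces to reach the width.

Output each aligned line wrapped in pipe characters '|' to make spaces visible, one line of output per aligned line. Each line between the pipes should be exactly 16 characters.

Line 1: ['six', 'calendar'] (min_width=12, slack=4)
Line 2: ['laboratory'] (min_width=10, slack=6)
Line 3: ['picture', 'rain'] (min_width=12, slack=4)
Line 4: ['purple', 'cloud', 'at'] (min_width=15, slack=1)
Line 5: ['so', 'fox'] (min_width=6, slack=10)

Answer: |six calendar    |
|laboratory      |
|picture rain    |
|purple cloud at |
|so fox          |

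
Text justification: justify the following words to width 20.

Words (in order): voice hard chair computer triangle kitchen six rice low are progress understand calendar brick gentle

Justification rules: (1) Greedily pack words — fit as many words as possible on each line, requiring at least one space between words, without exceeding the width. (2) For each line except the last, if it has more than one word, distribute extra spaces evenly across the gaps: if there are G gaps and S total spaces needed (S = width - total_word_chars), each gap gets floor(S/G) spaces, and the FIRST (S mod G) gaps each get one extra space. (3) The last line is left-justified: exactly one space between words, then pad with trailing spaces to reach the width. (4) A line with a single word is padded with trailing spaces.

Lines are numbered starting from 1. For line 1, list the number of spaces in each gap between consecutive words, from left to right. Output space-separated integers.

Line 1: ['voice', 'hard', 'chair'] (min_width=16, slack=4)
Line 2: ['computer', 'triangle'] (min_width=17, slack=3)
Line 3: ['kitchen', 'six', 'rice', 'low'] (min_width=20, slack=0)
Line 4: ['are', 'progress'] (min_width=12, slack=8)
Line 5: ['understand', 'calendar'] (min_width=19, slack=1)
Line 6: ['brick', 'gentle'] (min_width=12, slack=8)

Answer: 3 3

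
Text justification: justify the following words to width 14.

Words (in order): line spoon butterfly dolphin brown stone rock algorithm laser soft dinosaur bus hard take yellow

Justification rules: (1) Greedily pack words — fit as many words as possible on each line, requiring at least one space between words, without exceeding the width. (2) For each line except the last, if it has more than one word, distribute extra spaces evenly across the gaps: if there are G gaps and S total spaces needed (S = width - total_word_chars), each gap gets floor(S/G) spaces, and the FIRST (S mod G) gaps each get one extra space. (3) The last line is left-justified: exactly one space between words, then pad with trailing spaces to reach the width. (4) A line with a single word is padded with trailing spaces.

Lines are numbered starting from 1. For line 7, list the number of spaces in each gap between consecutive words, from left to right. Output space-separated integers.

Answer: 3

Derivation:
Line 1: ['line', 'spoon'] (min_width=10, slack=4)
Line 2: ['butterfly'] (min_width=9, slack=5)
Line 3: ['dolphin', 'brown'] (min_width=13, slack=1)
Line 4: ['stone', 'rock'] (min_width=10, slack=4)
Line 5: ['algorithm'] (min_width=9, slack=5)
Line 6: ['laser', 'soft'] (min_width=10, slack=4)
Line 7: ['dinosaur', 'bus'] (min_width=12, slack=2)
Line 8: ['hard', 'take'] (min_width=9, slack=5)
Line 9: ['yellow'] (min_width=6, slack=8)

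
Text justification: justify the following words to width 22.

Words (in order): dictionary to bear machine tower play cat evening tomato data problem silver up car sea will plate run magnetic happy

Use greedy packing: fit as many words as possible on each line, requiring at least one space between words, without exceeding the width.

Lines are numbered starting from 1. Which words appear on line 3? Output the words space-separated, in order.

Answer: evening tomato data

Derivation:
Line 1: ['dictionary', 'to', 'bear'] (min_width=18, slack=4)
Line 2: ['machine', 'tower', 'play', 'cat'] (min_width=22, slack=0)
Line 3: ['evening', 'tomato', 'data'] (min_width=19, slack=3)
Line 4: ['problem', 'silver', 'up', 'car'] (min_width=21, slack=1)
Line 5: ['sea', 'will', 'plate', 'run'] (min_width=18, slack=4)
Line 6: ['magnetic', 'happy'] (min_width=14, slack=8)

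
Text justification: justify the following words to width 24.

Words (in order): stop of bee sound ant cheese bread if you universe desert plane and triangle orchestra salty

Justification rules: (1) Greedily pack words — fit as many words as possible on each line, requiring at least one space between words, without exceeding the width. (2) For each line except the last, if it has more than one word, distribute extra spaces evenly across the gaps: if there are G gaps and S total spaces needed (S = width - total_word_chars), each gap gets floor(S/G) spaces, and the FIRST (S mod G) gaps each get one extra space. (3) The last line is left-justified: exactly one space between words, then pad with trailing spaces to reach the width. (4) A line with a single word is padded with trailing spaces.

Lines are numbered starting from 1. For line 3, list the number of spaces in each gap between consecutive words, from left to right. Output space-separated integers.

Answer: 3 2

Derivation:
Line 1: ['stop', 'of', 'bee', 'sound', 'ant'] (min_width=21, slack=3)
Line 2: ['cheese', 'bread', 'if', 'you'] (min_width=19, slack=5)
Line 3: ['universe', 'desert', 'plane'] (min_width=21, slack=3)
Line 4: ['and', 'triangle', 'orchestra'] (min_width=22, slack=2)
Line 5: ['salty'] (min_width=5, slack=19)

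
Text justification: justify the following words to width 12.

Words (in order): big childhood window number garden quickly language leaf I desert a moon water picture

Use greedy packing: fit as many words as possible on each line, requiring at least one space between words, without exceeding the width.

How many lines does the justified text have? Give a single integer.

Line 1: ['big'] (min_width=3, slack=9)
Line 2: ['childhood'] (min_width=9, slack=3)
Line 3: ['window'] (min_width=6, slack=6)
Line 4: ['number'] (min_width=6, slack=6)
Line 5: ['garden'] (min_width=6, slack=6)
Line 6: ['quickly'] (min_width=7, slack=5)
Line 7: ['language'] (min_width=8, slack=4)
Line 8: ['leaf', 'I'] (min_width=6, slack=6)
Line 9: ['desert', 'a'] (min_width=8, slack=4)
Line 10: ['moon', 'water'] (min_width=10, slack=2)
Line 11: ['picture'] (min_width=7, slack=5)
Total lines: 11

Answer: 11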